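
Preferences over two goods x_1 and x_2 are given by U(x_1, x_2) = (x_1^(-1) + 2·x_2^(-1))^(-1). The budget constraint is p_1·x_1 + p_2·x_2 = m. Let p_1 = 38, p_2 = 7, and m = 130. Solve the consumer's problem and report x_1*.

x_1* = 2.1289

MU_x_1 ∝ x_1^(-2), MU_x_2 ∝ 2·x_2^(-2), so MRS = (1/2)·(x_2/x_1)^(2) = p_1/p_2.
Solve for the ratio: x_2/x_1 = [2·p_1/p_2]^(0.5).
Substitute x_2 = (x_2/x_1)·x_1 into the budget: x_1* = m/(p_1 + p_2·(x_2/x_1)).
Numerically x_2/x_1 = 3.295018, so x_1* = 130/(38 + 7·3.295018) = 2.1289.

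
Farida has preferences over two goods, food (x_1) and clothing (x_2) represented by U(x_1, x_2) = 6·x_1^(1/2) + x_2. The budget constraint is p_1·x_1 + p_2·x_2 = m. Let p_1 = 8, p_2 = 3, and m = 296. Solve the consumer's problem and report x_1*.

x_1* = 1.2656

Utility is quasi-linear in x_2; the FOC for x_1 is 3/√x_1 = p_1/p_2.
Thus x_1* = (3·p_2/p_1)² — independent of m — with the rest of income spent on x_2.
Plugging in: x_1* = (3·3/8)² = 1.2656.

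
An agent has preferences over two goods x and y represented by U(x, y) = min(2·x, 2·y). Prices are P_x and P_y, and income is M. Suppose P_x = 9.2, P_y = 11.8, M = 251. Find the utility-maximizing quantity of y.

With perfect complements, no substitution: consume in ratio x:y = 2:2.
Budget: P_x·x + P_y·x = M, so (2·P_x + 2·P_y)·x = 2·M.
Demand: x*(P_x,P_y,M) = 2·M/(2·P_x + 2·P_y), y* = 2·M/(2·P_x + 2·P_y).
Here 2·9.2 + 2·11.8 = 42, giving y* = 11.9524.

y* = 11.9524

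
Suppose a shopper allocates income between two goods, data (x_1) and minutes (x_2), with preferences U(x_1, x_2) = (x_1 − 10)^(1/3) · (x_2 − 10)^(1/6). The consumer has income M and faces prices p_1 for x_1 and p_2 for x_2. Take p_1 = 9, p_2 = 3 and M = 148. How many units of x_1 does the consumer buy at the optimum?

This is Cobb-Douglas in (x_1−10, x_2−10): tangency gives 1/3·p_2·(x_2−10) = 1/6·p_1·(x_1−10).
After buying the subsistence bundle (10, 10), a share 2/3 of the remaining income goes to x_1: x_1* = 10 + 2/3·(M − 10p_1 − 10p_2)/p_1.
Discretionary income = 148 − 10·9 − 10·3 = 28; x_1* = 10 + 2/3·28/9 = 12.0741.

x_1* = 12.0741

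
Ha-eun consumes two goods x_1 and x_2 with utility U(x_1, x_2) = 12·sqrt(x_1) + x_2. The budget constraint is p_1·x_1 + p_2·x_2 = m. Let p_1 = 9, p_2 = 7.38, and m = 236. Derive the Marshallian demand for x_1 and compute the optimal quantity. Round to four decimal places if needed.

Utility is quasi-linear in x_2; the FOC for x_1 is 6/√x_1 = p_1/p_2.
Solve: √x_1 = 6·p_2/p_1, so x_1*(p_1,p_2) = (6·p_2/p_1)², and x_2* = (m − p_1·x_1*)/p_2.
Plugging in: x_1* = (6·7.38/9)² = 24.2064.

x_1* = 24.2064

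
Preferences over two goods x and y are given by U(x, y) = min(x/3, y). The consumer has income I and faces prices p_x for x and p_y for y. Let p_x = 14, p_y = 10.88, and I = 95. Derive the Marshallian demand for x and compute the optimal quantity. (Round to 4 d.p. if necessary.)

x* = 5.3896

Here 3·14 + 10.88 = 52.88, giving x* = 5.3896.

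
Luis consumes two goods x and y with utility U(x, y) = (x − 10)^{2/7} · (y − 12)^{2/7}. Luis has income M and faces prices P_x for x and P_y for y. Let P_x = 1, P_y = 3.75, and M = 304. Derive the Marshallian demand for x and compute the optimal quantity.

x* = 134.5

This is Cobb-Douglas in (x−10, y−12): tangency gives 2/7·P_y·(y−12) = 2/7·P_x·(x−10).
Substituting into the budget: x* = 10 + 0.5·(M − 10·P_x − 12·P_y)/P_x, and y* = 12 + 0.5·(…)/P_y.
Discretionary income = 304 − 10·1 − 12·3.75 = 249; x* = 10 + 0.5·249/1 = 134.5.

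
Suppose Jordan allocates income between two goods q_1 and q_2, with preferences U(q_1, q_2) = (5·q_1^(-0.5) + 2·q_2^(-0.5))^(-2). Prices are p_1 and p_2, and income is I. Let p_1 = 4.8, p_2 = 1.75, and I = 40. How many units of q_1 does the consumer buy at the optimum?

Substitute q_2 = (q_2/q_1)·q_1 into the budget: q_1* = I/(p_1 + p_2·(q_2/q_1)).
Numerically q_2/q_1 = 1.063756, so q_1* = 40/(4.8 + 1.75·1.063756) = 6.0046.

q_1* = 6.0046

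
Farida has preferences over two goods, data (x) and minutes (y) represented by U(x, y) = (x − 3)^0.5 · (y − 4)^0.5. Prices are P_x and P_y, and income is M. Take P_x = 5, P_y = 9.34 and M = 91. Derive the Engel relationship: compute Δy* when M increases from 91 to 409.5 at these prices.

This is Cobb-Douglas in (x−3, y−4): tangency gives 0.5·P_y·(y−4) = 0.5·P_x·(x−3).
Substituting into the budget: x* = 3 + 0.5·(M − 3·P_x − 4·P_y)/P_x, and y* = 4 + 0.5·(…)/P_y.
Discretionary income = 91 − 3·5 − 4·9.34 = 38.64; y* = 4 + 0.5·38.64/9.34 = 6.0685.
At M' = 409.5: y* = 23.1188. Change: 23.1188 − 6.0685 = 17.0503.

Δy* = 17.0503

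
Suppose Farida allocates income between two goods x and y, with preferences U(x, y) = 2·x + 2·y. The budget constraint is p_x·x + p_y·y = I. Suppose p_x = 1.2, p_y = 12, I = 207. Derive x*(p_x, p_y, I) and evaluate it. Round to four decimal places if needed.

x* = 172.5

Linear utility — the consumer picks whichever good has higher MU/price: 2/1.2 = 1.6667 vs 2/12 = 0.1667.
x gives more utility per dollar, so spend all income on x: x* = I/p_x, y* = 0.
Numerically: x* = 172.5, y* = 0.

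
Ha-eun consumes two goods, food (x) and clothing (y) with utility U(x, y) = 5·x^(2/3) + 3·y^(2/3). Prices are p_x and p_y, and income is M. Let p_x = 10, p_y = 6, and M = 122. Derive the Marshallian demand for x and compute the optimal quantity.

MU_x ∝ 5·x^(-1/3), MU_y ∝ 3·y^(-1/3), so MRS = (5/3)·(y/x)^(1/3) = p_x/p_y.
Hence y/x = ((3/5)·p_x/p_y)^(1/(1/3)), i.e. raised to the 3 power.
With the ratio pinned down, the budget gives x* = M/(p_x + p_y·(y/x)) and y* = (y/x)·x*.
Numerically y/x = 1, so x* = 122/(10 + 6·1) = 7.625.

x* = 7.625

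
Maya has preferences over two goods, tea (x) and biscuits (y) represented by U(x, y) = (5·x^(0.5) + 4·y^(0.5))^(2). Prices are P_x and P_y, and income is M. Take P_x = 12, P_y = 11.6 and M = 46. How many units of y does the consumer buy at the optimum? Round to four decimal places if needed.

y* = 1.5796

MU_x ∝ 5·x^(-0.5), MU_y ∝ 4·y^(-0.5), so MRS = (5/4)·(y/x)^(0.5) = P_x/P_y.
Solve for the ratio: y/x = [(4/5)·P_x/P_y]^(2).
With the ratio pinned down, the budget gives x* = M/(P_x + P_y·(y/x)) and y* = (y/x)·x*.
Numerically y/x = 0.684899, so x* = 46/(12 + 11.6·0.684899) = 2.3064 and y* = 0.684899·2.3064 = 1.5796.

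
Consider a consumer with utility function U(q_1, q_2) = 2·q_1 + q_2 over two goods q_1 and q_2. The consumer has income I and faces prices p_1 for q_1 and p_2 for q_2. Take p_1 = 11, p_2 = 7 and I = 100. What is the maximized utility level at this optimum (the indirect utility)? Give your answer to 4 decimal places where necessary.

V = 18.1818

Numerically: q_1* = 9.0909, q_2* = 0.
Utility at the optimum: U(9.0909, 0) = 18.1818.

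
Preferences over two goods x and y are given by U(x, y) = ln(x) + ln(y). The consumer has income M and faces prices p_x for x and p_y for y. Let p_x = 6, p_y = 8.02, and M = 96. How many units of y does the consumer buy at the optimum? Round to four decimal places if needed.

At p_x=6, p_y=8.02, M=96: y* = 0.5·96/8.02 = 5.985.

y* = 5.985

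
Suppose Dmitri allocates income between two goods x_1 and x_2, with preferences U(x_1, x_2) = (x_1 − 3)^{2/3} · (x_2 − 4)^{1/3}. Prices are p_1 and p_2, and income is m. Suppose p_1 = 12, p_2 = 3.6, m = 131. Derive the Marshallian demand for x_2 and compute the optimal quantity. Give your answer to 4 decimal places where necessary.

x_2* = 11.463

Substituting into the budget: x_1* = 3 + 2/3·(m − 3·p_1 − 4·p_2)/p_1, and x_2* = 4 + 1/3·(…)/p_2.
Discretionary income = 131 − 3·12 − 4·3.6 = 80.6; x_2* = 4 + 1/3·80.6/3.6 = 11.463.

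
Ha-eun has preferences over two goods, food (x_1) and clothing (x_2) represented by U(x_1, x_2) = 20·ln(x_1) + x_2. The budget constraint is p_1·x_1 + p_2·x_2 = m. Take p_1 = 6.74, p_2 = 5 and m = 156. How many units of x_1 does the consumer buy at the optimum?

Set MRS = p_1/p_2: (20/x_1)/1 = p_1/p_2.
So x_1*(p_1,p_2) = 20·p_2/p_1, independent of income; and x_2* = (m − 20·p_2)/p_2.
At the given prices: x_1* = 20·5/6.74 = 14.8368.

x_1* = 14.8368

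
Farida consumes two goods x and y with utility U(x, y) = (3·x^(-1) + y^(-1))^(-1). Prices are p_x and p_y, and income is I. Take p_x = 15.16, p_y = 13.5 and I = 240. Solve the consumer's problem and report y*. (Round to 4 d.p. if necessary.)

MRS = MU_x/MU_y = 3·(y/x)^(2). Set equal to p_x/p_y.
Solve for the ratio: y/x = [(1/3)·p_x/p_y]^(0.5).
With the ratio pinned down, the budget gives x* = I/(p_x + p_y·(y/x)) and y* = (y/x)·x*.
Numerically y/x = 0.611818, so x* = 240/(15.16 + 13.5·0.611818) = 10.2479 and y* = 0.611818·10.2479 = 6.2698.

y* = 6.2698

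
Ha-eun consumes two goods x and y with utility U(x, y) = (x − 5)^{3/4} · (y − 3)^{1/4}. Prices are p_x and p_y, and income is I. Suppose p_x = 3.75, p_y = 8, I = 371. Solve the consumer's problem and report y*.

MRS = 3·(y−3)/(x−5). Tangency with p_x/p_y gives y−3 = (1/3)·(p_x/p_y)·(x−5).
Substituting into the budget: x* = 5 + 0.75·(I − 5·p_x − 3·p_y)/p_x, and y* = 3 + 0.25·(…)/p_y.
Discretionary income = 371 − 5·3.75 − 3·8 = 328.25; y* = 3 + 0.25·328.25/8 = 13.2578.

y* = 13.2578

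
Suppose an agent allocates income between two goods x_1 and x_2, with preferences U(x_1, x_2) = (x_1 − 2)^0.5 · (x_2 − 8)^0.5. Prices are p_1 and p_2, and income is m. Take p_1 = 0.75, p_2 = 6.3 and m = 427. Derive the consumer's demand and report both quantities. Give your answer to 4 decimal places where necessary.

Let x_1' = x_1−2, x_2' = x_2−8. MRS = x_2'/x_1' = p_1/p_2.
After buying the subsistence bundle (2, 8), a share 0.5 of the remaining income goes to x_1: x_1* = 2 + 0.5·(m − 2p_1 − 8p_2)/p_1.
Discretionary income = 427 − 2·0.75 − 8·6.3 = 375.1; x_1* = 2 + 0.5·375.1/0.75 = 252.0667; x_2* = 8 + 0.5·375.1/6.3 = 37.7698.

x_1* = 252.0667, x_2* = 37.7698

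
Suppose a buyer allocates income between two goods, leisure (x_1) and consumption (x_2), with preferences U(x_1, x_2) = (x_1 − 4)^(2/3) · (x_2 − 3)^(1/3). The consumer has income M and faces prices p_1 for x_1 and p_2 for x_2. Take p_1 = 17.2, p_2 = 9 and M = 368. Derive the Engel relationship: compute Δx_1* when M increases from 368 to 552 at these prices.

Δx_1* = 7.1318

This is Cobb-Douglas in (x_1−4, x_2−3): tangency gives 2/3·p_2·(x_2−3) = 1/3·p_1·(x_1−4).
After buying the subsistence bundle (4, 3), a share 2/3 of the remaining income goes to x_1: x_1* = 4 + 2/3·(M − 4p_1 − 3p_2)/p_1.
Discretionary income = 368 − 4·17.2 − 3·9 = 272.2; x_1* = 4 + 2/3·272.2/17.2 = 14.5504.
At M' = 552: x_1* = 21.6822. Change: 21.6822 − 14.5504 = 7.1318.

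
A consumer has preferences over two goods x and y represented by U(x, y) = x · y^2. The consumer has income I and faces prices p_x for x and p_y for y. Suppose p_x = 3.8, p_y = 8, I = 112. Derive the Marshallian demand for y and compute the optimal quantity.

y* = 9.3333

Demand: x*(p_x,p_y,I) = 1/3·I/p_x and y* = 2/3·I/p_y.
At p_x=3.8, p_y=8, I=112: y* = 2/3·112/8 = 9.3333.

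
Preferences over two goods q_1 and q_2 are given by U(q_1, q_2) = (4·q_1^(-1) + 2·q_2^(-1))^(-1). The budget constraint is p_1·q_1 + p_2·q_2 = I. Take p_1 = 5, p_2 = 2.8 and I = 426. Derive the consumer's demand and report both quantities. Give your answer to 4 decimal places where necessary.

q_1* = 55.7172, q_2* = 52.6478

Substitute q_2 = (q_2/q_1)·q_1 into the budget: q_1* = I/(p_1 + p_2·(q_2/q_1)).
Numerically q_2/q_1 = 0.944911, so q_1* = 426/(5 + 2.8·0.944911) = 55.7172 and q_2* = 0.944911·55.7172 = 52.6478.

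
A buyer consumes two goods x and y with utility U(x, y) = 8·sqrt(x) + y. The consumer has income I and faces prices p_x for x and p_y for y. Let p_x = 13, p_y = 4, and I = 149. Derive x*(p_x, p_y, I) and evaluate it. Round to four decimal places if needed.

x* = 1.5148

Utility is quasi-linear in y; the FOC for x is 4/√x = p_x/p_y.
Solve: √x = 4·p_y/p_x, so x*(p_x,p_y) = (4·p_y/p_x)², and y* = (I − p_x·x*)/p_y.
Plugging in: x* = (4·4/13)² = 1.5148.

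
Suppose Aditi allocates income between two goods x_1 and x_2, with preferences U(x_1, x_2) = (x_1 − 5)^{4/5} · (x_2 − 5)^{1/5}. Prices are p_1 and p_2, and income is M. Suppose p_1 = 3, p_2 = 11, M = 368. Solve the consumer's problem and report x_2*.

After buying the subsistence bundle (5, 5), a share 0.8 of the remaining income goes to x_1: x_1* = 5 + 0.8·(M − 5p_1 − 5p_2)/p_1.
Discretionary income = 368 − 5·3 − 5·11 = 298; x_2* = 5 + 0.2·298/11 = 10.4182.

x_2* = 10.4182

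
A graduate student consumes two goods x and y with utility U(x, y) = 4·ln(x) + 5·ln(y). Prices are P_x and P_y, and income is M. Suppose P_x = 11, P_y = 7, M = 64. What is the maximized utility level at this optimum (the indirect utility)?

V = 11.9262

MU_x/MU_y = (4·y)/(5·x); tangency sets this equal to P_x/P_y.
So 4·P_y·y = 5·P_x·x; combined with the budget, a share 4/9 of income goes to x.
Demand: x*(P_x,P_y,M) = 4/9·M/P_x and y* = 5/9·M/P_y.
At P_x=11, P_y=7, M=64: x* = 4/9·64/11 = 2.5859, y* = 5.0794.
Utility at the optimum: U(2.5859, 5.0794) = 11.9262.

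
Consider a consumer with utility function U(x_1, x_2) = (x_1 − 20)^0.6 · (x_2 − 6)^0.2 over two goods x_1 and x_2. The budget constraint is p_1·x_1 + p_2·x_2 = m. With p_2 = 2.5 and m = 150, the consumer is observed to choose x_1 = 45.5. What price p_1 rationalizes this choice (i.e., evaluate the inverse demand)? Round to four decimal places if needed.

Let x_1' = x_1−20, x_2' = x_2−6. MRS = 3·x_2'/x_1' = p_1/p_2.
After buying the subsistence bundle (20, 6), a share 0.75 of the remaining income goes to x_1: x_1* = 20 + 0.75·(m − 20p_1 − 6p_2)/p_1.
Set x_1* = 45.5 in the demand function and solve for p_1: p_1 = 2.5.

p_1 = 2.5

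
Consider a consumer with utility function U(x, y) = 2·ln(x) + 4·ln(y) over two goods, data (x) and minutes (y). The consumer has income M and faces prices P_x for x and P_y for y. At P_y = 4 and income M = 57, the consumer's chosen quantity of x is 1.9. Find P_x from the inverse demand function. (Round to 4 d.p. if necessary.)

P_x = 10

Tangency: MRS = (1/2)·y/x = P_x/P_y.
Rearranging, P_y·y = 2·P_x·x. Substituting into the budget gives P_x·x·(1 + 2) = M.
Demand: x*(P_x,P_y,M) = 1/3·M/P_x and y* = 2/3·M/P_y.
Set x* = 1.9 in the demand function and solve for P_x: P_x = 10.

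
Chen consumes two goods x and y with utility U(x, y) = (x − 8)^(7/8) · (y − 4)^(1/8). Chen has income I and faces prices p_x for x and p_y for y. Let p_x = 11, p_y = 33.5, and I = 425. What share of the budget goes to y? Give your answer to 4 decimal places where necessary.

Discretionary income = 425 − 8·11 − 4·33.5 = 203; x* = 8 + 0.875·203/11 = 24.1477; y* = 4 + 0.125·203/33.5 = 4.7575.
Expenditure on y: 33.5·4.7575 = 159.375; share = 0.375.

share on y = 0.375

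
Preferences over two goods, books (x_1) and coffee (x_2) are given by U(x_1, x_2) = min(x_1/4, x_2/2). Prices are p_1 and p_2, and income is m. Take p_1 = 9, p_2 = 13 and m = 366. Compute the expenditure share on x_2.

share on x_2 = 0.4194

Leontief preferences: the optimum is at the kink where x_1/4 = x_2/2, i.e. x_2 = (1/2)·x_1.
Budget: p_1·x_1 + p_2·(1/2)·x_1 = m, so (4·p_1 + 2·p_2)·x_1 = 4·m.
Demand: x_1*(p_1,p_2,m) = 4·m/(4·p_1 + 2·p_2), x_2* = 2·m/(4·p_1 + 2·p_2).
Here 4·9 + 2·13 = 62, giving x_1* = 23.6129 and x_2* = 11.8065.
Expenditure on x_2: 13·11.8065 = 153.4839; share = 0.4194.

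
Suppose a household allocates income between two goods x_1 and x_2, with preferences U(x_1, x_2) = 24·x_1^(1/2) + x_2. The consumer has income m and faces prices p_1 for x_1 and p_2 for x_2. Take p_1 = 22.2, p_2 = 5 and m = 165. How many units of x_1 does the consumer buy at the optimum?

Set MRS = p_1/p_2: 12·x_1^(−1/2) = p_1/p_2.
Solve: √x_1 = 12·p_2/p_1, so x_1*(p_1,p_2) = (12·p_2/p_1)², and x_2* = (m − p_1·x_1*)/p_2.
Plugging in: x_1* = (12·5/22.2)² = 7.3046.

x_1* = 7.3046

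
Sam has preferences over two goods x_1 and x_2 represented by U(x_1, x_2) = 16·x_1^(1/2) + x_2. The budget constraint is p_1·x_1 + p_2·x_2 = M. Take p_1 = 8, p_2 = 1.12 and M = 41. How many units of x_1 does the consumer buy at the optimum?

Set MRS = p_1/p_2: 8·x_1^(−1/2) = p_1/p_2.
Thus x_1* = (8·p_2/p_1)² — independent of M — with the rest of income spent on x_2.
Plugging in: x_1* = (8·1.12/8)² = 1.2544.

x_1* = 1.2544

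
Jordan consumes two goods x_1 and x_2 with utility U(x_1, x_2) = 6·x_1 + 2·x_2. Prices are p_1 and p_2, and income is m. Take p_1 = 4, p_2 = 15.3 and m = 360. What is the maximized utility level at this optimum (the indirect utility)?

Linear utility — the consumer picks whichever good has higher MU/price: 6/4 = 1.5 vs 2/15.3 = 0.1307.
x_1 gives more utility per dollar, so spend all income on x_1: x_1* = m/p_1, x_2* = 0.
Numerically: x_1* = 90, x_2* = 0.
Utility at the optimum: U(90, 0) = 540.

V = 540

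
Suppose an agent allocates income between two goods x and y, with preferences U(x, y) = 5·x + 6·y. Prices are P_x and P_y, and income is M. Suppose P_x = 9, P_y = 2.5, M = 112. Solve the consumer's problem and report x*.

x* = 0

y gives more utility per dollar, so spend all income on y: y* = M/P_y, x* = 0.
Numerically: x* = 0, y* = 44.8.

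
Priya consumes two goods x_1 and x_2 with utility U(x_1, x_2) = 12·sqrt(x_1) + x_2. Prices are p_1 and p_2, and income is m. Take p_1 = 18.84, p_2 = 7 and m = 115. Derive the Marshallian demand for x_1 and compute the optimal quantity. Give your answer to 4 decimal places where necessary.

x_1* = 4.9698

Solve: √x_1 = 6·p_2/p_1, so x_1*(p_1,p_2) = (6·p_2/p_1)², and x_2* = (m − p_1·x_1*)/p_2.
Plugging in: x_1* = (6·7/18.84)² = 4.9698.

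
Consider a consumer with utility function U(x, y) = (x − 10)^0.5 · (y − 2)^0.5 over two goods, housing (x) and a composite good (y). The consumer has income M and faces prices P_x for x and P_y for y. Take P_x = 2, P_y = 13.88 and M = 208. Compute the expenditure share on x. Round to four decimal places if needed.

share on x = 0.4813

Let x' = x−10, y' = y−2. MRS = y'/x' = P_x/P_y.
After buying the subsistence bundle (10, 2), a share 0.5 of the remaining income goes to x: x* = 10 + 0.5·(M − 10P_x − 2P_y)/P_x.
Discretionary income = 208 − 10·2 − 2·13.88 = 160.24; x* = 10 + 0.5·160.24/2 = 50.06; y* = 2 + 0.5·160.24/13.88 = 7.7723.
Expenditure on x: 2·50.06 = 100.12; share = 0.4813.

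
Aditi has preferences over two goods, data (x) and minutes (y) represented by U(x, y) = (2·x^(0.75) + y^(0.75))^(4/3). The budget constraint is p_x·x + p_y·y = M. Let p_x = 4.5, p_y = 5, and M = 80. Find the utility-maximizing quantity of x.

From the CES first-order condition, 2·(y/x)^(0.25) = p_x/p_y.
Solve for the ratio: y/x = [(1/2)·p_x/p_y]^(4).
With the ratio pinned down, the budget gives x* = M/(p_x + p_y·(y/x)) and y* = (y/x)·x*.
Numerically y/x = 0.041006, so x* = 80/(4.5 + 5·0.041006) = 17.0031.

x* = 17.0031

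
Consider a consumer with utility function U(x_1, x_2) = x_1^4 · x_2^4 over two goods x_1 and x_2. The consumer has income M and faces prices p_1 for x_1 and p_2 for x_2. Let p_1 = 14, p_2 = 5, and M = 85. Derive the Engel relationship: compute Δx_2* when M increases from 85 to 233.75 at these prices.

MU_x_1/MU_x_2 = (4·x_2)/(4·x_1); tangency sets this equal to p_1/p_2.
So 4·p_2·x_2 = 4·p_1·x_1; combined with the budget, a share 0.5 of income goes to x_1.
Demand: x_1*(p_1,p_2,M) = 0.5·M/p_1 and x_2* = 0.5·M/p_2.
At p_1=14, p_2=5, M=85: x_2* = 0.5·85/5 = 8.5.
At M' = 233.75: x_2* = 23.375. Change: 23.375 − 8.5 = 14.875.

Δx_2* = 14.875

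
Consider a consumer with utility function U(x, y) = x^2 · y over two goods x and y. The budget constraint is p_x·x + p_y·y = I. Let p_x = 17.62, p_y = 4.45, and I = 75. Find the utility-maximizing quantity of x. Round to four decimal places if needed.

The MRS is 2·y/x. Set MRS = p_x/p_y.
So 2·p_y·y = p_x·x; combined with the budget, a share 2/3 of income goes to x.
Demand: x*(p_x,p_y,I) = 2/3·I/p_x and y* = 1/3·I/p_y.
At p_x=17.62, p_y=4.45, I=75: x* = 2/3·75/17.62 = 2.8377.

x* = 2.8377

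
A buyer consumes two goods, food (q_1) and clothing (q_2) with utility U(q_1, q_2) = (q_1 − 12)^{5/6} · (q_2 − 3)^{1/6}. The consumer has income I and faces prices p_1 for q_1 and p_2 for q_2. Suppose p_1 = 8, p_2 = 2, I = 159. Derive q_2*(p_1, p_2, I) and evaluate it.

q_2* = 7.75

MRS = 5·(q_2−3)/(q_1−12). Tangency with p_1/p_2 gives q_2−3 = (1/5)·(p_1/p_2)·(q_1−12).
Substituting into the budget: q_1* = 12 + 5/6·(I − 12·p_1 − 3·p_2)/p_1, and q_2* = 3 + 1/6·(…)/p_2.
Discretionary income = 159 − 12·8 − 3·2 = 57; q_2* = 3 + 1/6·57/2 = 7.75.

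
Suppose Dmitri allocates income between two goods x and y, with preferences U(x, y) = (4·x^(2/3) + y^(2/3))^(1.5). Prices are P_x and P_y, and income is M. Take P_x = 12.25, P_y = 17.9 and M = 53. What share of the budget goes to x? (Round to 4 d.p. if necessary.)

share on x = 0.9927

MRS = MU_x/MU_y = 4·(y/x)^(1/3). Set equal to P_x/P_y.
Hence y/x = ((1/4)·P_x/P_y)^(1/(1/3)), i.e. raised to the 3 power.
Substitute y = (y/x)·x into the budget: x* = M/(P_x + P_y·(y/x)).
Numerically y/x = 0.005008, so x* = 53/(12.25 + 17.9·0.005008) = 4.2951 and y* = 0.005008·4.2951 = 0.0215.
Expenditure on x: 12.25·4.2951 = 52.615; share = 0.9927.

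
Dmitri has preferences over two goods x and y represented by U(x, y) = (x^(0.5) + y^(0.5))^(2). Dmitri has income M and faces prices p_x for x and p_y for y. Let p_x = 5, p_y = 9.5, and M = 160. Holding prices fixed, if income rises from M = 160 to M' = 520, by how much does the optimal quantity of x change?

Δx* = 47.1724

MU_x ∝ x^(-0.5), MU_y ∝ y^(-0.5), so MRS = (y/x)^(0.5) = p_x/p_y.
Hence y/x = (p_x/p_y)^(1/(0.5)), i.e. raised to the 2 power.
Substitute y = (y/x)·x into the budget: x* = M/(p_x + p_y·(y/x)).
Numerically y/x = 0.277008, so x* = 160/(5 + 9.5·0.277008) = 20.9655.
At M' = 520: x* = 68.1379. Change: 68.1379 − 20.9655 = 47.1724.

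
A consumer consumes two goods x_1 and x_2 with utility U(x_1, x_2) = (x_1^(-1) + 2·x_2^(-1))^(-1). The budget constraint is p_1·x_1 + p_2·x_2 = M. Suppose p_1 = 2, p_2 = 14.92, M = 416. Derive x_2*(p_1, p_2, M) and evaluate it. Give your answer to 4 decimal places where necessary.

MU_x_1 ∝ x_1^(-2), MU_x_2 ∝ 2·x_2^(-2), so MRS = (1/2)·(x_2/x_1)^(2) = p_1/p_2.
Solve for the ratio: x_2/x_1 = [2·p_1/p_2]^(0.5).
With the ratio pinned down, the budget gives x_1* = M/(p_1 + p_2·(x_2/x_1)) and x_2* = (x_2/x_1)·x_1*.
Numerically x_2/x_1 = 0.51778, so x_1* = 416/(2 + 14.92·0.51778) = 42.7751 and x_2* = 0.51778·42.7751 = 22.1481.

x_2* = 22.1481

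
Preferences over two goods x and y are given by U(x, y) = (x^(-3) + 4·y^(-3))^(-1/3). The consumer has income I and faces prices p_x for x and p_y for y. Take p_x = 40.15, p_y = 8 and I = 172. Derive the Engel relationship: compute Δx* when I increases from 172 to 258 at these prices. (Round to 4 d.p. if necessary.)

Δx* = 1.5066

From the CES first-order condition, (1/4)·(y/x)^(4) = p_x/p_y.
Solve for the ratio: y/x = [4·p_x/p_y]^(0.25).
Substitute y = (y/x)·x into the budget: x* = I/(p_x + p_y·(y/x)).
Numerically y/x = 2.116722, so x* = 172/(40.15 + 8·2.116722) = 3.0131.
At I' = 258: x* = 4.5197. Change: 4.5197 − 3.0131 = 1.5066.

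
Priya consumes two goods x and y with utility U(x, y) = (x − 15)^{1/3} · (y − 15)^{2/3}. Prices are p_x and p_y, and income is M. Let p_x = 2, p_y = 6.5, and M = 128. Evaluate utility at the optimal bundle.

V = 0.0603

MRS = (1/2)·(y−15)/(x−15). Tangency with p_x/p_y gives y−15 = 2·(p_x/p_y)·(x−15).
Substituting into the budget: x* = 15 + 1/3·(M − 15·p_x − 15·p_y)/p_x, and y* = 15 + 2/3·(…)/p_y.
Discretionary income = 128 − 15·2 − 15·6.5 = 0.5; x* = 15 + 1/3·0.5/2 = 15.0833; y* = 15 + 2/3·0.5/6.5 = 15.0513.
Utility at the optimum: U(15.0833, 15.0513) = 0.0603.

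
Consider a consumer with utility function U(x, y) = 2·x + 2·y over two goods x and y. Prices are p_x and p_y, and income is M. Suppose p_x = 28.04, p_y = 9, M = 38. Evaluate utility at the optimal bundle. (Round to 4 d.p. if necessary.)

V = 8.4444

Perfect substitutes: compare marginal utility per dollar. 2/p_x vs 2/p_y → 0.0713 vs 0.2222.
y gives more utility per dollar, so spend all income on y: y* = M/p_y, x* = 0.
Numerically: x* = 0, y* = 4.2222.
Utility at the optimum: U(0, 4.2222) = 8.4444.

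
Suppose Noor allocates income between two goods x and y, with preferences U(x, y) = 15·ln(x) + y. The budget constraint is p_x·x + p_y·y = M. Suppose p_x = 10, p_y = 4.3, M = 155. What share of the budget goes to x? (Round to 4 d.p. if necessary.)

MU_x = 15/x, MU_y = 1. Tangency: 15/x = p_x/p_y.
So x*(p_x,p_y) = 15·p_y/p_x, independent of income; and y* = (M − 15·p_y)/p_y.
At the given prices: x* = 15·4.3/10 = 6.45, and y* = 21.0465.
Expenditure on x: 10·6.45 = 64.5; share = 0.4161.

share on x = 0.4161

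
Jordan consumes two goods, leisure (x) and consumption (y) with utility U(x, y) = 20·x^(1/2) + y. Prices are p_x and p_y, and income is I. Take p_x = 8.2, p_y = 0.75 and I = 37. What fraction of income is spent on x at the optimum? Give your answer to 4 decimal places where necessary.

share on x = 0.1854

MU_x = 10/√x, MU_y = 1. Tangency: 10/√x = p_x/p_y.
Solve: √x = 10·p_y/p_x, so x*(p_x,p_y) = (10·p_y/p_x)², and y* = (I − p_x·x*)/p_y.
Plugging in: x* = (10·0.75/8.2)² = 0.8366, y* = 40.187.
Expenditure on x: 8.2·0.8366 = 6.8598; share = 0.1854.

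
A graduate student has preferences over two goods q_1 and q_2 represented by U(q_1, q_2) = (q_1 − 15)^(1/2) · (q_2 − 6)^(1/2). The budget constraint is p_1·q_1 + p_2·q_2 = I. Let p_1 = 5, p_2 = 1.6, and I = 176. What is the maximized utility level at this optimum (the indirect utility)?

V = 16.1574

MRS = (q_2−6)/(q_1−15). Tangency with p_1/p_2 gives q_2−6 = (p_1/p_2)·(q_1−15).
After buying the subsistence bundle (15, 6), a share 0.5 of the remaining income goes to q_1: q_1* = 15 + 0.5·(I − 15p_1 − 6p_2)/p_1.
Discretionary income = 176 − 15·5 − 6·1.6 = 91.4; q_1* = 15 + 0.5·91.4/5 = 24.14; q_2* = 6 + 0.5·91.4/1.6 = 34.5625.
Utility at the optimum: U(24.14, 34.5625) = 16.1574.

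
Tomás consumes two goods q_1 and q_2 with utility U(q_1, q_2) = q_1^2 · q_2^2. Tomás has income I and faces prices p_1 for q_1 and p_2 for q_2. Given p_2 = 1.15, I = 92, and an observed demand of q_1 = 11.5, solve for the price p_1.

p_1 = 4

Tangency: MRS = q_2/q_1 = p_1/p_2.
So 2·p_2·q_2 = 2·p_1·q_1; combined with the budget, a share 0.5 of income goes to q_1.
Demand: q_1*(p_1,p_2,I) = 0.5·I/p_1 and q_2* = 0.5·I/p_2.
Set q_1* = 11.5 in the demand function and solve for p_1: p_1 = 4.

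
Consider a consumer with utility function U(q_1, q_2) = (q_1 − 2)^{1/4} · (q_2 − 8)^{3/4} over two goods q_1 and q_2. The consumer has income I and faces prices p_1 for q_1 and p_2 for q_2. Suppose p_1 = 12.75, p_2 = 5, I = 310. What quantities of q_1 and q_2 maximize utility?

After buying the subsistence bundle (2, 8), a share 0.25 of the remaining income goes to q_1: q_1* = 2 + 0.25·(I − 2p_1 − 8p_2)/p_1.
Discretionary income = 310 − 2·12.75 − 8·5 = 244.5; q_1* = 2 + 0.25·244.5/12.75 = 6.7941; q_2* = 8 + 0.75·244.5/5 = 44.675.

q_1* = 6.7941, q_2* = 44.675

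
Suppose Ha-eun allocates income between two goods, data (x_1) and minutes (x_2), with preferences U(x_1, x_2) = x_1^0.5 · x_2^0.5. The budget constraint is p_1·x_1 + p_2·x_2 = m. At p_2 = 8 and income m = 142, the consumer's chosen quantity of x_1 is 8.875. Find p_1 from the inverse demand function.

p_1 = 8

The MRS is x_2/x_1. Set MRS = p_1/p_2.
Rearranging, p_2·x_2 = p_1·x_1. Substituting into the budget gives p_1·x_1·(1 + 1) = m.
Demand: x_1*(p_1,p_2,m) = 0.5·m/p_1 and x_2* = 0.5·m/p_2.
Set x_1* = 8.875 in the demand function and solve for p_1: p_1 = 8.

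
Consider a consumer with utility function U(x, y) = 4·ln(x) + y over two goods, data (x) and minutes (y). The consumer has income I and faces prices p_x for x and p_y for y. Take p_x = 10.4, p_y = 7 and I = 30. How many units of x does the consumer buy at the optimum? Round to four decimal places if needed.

MU_x = 4/x, MU_y = 1. Tangency: 4/x = p_x/p_y.
So x*(p_x,p_y) = 4·p_y/p_x, independent of income; and y* = (I − 4·p_y)/p_y.
At the given prices: x* = 4·7/10.4 = 2.6923.

x* = 2.6923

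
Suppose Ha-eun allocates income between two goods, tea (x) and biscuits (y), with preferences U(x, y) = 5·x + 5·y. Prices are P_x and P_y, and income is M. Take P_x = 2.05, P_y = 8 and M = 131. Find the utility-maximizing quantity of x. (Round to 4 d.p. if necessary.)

x* = 63.9024

x gives more utility per dollar, so spend all income on x: x* = M/P_x, y* = 0.
Numerically: x* = 63.9024, y* = 0.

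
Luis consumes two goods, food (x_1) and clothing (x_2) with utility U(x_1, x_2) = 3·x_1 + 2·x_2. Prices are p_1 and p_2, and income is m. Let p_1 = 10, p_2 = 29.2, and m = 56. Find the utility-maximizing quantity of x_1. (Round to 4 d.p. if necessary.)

x_1* = 5.6

Linear utility — the consumer picks whichever good has higher MU/price: 3/10 = 0.3 vs 2/29.2 = 0.0685.
x_1 gives more utility per dollar, so spend all income on x_1: x_1* = m/p_1, x_2* = 0.
Numerically: x_1* = 5.6, x_2* = 0.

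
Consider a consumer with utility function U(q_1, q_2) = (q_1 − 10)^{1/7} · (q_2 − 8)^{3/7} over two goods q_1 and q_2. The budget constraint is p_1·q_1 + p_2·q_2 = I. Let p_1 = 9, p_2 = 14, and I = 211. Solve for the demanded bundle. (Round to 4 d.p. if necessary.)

This is Cobb-Douglas in (q_1−10, q_2−8): tangency gives 1/7·p_2·(q_2−8) = 3/7·p_1·(q_1−10).
After buying the subsistence bundle (10, 8), a share 0.25 of the remaining income goes to q_1: q_1* = 10 + 0.25·(I − 10p_1 − 8p_2)/p_1.
Discretionary income = 211 − 10·9 − 8·14 = 9; q_1* = 10 + 0.25·9/9 = 10.25; q_2* = 8 + 0.75·9/14 = 8.4821.

q_1* = 10.25, q_2* = 8.4821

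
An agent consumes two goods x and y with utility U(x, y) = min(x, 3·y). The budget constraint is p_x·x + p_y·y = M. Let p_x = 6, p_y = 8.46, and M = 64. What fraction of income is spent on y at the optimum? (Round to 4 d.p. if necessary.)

share on y = 0.3197

Leontief preferences: the optimum is at the kink where x/3 = y/1, i.e. y = (1/3)·x.
Budget: p_x·x + p_y·(1/3)·x = M, so (3·p_x + p_y)·x = 3·M.
Demand: x*(p_x,p_y,M) = 3·M/(3·p_x + p_y), y* = M/(3·p_x + p_y).
Here 3·6 + 8.46 = 26.46, giving x* = 7.2562 and y* = 2.4187.
Expenditure on y: 8.46·2.4187 = 20.4626; share = 0.3197.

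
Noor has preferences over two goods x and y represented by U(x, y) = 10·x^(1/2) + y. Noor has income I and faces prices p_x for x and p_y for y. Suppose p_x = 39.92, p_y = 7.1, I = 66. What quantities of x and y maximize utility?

x* = 0.7908, y* = 4.8494

Set MRS = p_x/p_y: 5·x^(−1/2) = p_x/p_y.
Solve: √x = 5·p_y/p_x, so x*(p_x,p_y) = (5·p_y/p_x)², and y* = (I − p_x·x*)/p_y.
Plugging in: x* = (5·7.1/39.92)² = 0.7908, y* = 4.8494.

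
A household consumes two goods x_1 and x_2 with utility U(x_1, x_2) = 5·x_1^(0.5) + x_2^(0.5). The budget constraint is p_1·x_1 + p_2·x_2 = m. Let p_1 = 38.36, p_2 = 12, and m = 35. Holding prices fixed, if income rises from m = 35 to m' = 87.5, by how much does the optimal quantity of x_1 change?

Δx_1* = 1.2135

MU_x_1 ∝ 5·x_1^(-0.5), MU_x_2 ∝ x_2^(-0.5), so MRS = 5·(x_2/x_1)^(0.5) = p_1/p_2.
Solve for the ratio: x_2/x_1 = [(1/5)·p_1/p_2]^(2).
Substitute x_2 = (x_2/x_1)·x_1 into the budget: x_1* = m/(p_1 + p_2·(x_2/x_1)).
Numerically x_2/x_1 = 0.408747, so x_1* = 35/(38.36 + 12·0.408747) = 0.809.
At m' = 87.5: x_1* = 2.0224. Change: 2.0224 − 0.809 = 1.2135.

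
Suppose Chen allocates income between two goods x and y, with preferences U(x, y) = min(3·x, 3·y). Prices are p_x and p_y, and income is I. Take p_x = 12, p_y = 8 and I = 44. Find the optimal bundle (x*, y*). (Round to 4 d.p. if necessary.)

x* = 2.2, y* = 2.2

Here 3·12 + 3·8 = 60, giving x* = 2.2 and y* = 2.2.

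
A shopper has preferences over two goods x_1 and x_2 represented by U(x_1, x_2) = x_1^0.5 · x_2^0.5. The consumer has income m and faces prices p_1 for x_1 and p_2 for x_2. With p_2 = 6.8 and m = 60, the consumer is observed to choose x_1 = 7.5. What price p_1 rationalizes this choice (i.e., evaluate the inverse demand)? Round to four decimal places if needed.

p_1 = 4

Tangency: MRS = x_2/x_1 = p_1/p_2.
Rearranging, p_2·x_2 = p_1·x_1. Substituting into the budget gives p_1·x_1·(1 + 1) = m.
Demand: x_1*(p_1,p_2,m) = 0.5·m/p_1 and x_2* = 0.5·m/p_2.
Set x_1* = 7.5 in the demand function and solve for p_1: p_1 = 4.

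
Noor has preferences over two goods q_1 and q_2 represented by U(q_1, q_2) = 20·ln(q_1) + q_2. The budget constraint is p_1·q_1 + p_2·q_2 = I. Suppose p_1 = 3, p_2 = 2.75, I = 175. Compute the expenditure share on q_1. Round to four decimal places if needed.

share on q_1 = 0.3143

At the given prices: q_1* = 20·2.75/3 = 18.3333, and q_2* = 43.6364.
Expenditure on q_1: 3·18.3333 = 55; share = 0.3143.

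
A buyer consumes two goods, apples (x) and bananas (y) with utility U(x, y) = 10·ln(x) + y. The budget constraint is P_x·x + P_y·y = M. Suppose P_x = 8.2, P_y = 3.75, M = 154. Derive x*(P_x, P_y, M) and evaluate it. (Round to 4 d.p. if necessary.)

MU_x = 10/x, MU_y = 1. Tangency: 10/x = P_x/P_y.
So x*(P_x,P_y) = 10·P_y/P_x, independent of income; and y* = (M − 10·P_y)/P_y.
At the given prices: x* = 10·3.75/8.2 = 4.5732.

x* = 4.5732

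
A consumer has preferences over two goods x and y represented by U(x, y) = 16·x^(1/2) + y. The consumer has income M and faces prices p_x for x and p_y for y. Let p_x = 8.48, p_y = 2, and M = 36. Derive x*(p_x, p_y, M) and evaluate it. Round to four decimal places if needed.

x* = 3.56

Utility is quasi-linear in y; the FOC for x is 8/√x = p_x/p_y.
Solve: √x = 8·p_y/p_x, so x*(p_x,p_y) = (8·p_y/p_x)², and y* = (M − p_x·x*)/p_y.
Plugging in: x* = (8·2/8.48)² = 3.56.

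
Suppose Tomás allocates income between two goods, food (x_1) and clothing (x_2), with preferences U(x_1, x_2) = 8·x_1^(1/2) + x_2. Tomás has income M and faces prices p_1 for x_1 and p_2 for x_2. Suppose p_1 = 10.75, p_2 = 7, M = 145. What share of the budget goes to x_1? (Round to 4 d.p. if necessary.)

share on x_1 = 0.503

Utility is quasi-linear in x_2; the FOC for x_1 is 4/√x_1 = p_1/p_2.
Thus x_1* = (4·p_2/p_1)² — independent of M — with the rest of income spent on x_2.
Plugging in: x_1* = (4·7/10.75)² = 6.7842, x_2* = 10.2957.
Expenditure on x_1: 10.75·6.7842 = 72.9302; share = 0.503.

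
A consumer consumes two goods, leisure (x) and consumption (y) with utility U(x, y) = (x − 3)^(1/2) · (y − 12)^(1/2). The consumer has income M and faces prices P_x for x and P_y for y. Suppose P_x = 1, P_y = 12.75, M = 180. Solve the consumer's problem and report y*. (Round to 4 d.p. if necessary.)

y* = 12.9412

MRS = (y−12)/(x−3). Tangency with P_x/P_y gives y−12 = (P_x/P_y)·(x−3).
After buying the subsistence bundle (3, 12), a share 0.5 of the remaining income goes to x: x* = 3 + 0.5·(M − 3P_x − 12P_y)/P_x.
Discretionary income = 180 − 3·1 − 12·12.75 = 24; y* = 12 + 0.5·24/12.75 = 12.9412.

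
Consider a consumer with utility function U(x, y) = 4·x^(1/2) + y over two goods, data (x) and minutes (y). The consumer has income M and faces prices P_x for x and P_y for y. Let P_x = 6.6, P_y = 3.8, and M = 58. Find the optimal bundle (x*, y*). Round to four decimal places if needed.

MU_x = 2/√x, MU_y = 1. Tangency: 2/√x = P_x/P_y.
Thus x* = (2·P_y/P_x)² — independent of M — with the rest of income spent on y.
Plugging in: x* = (2·3.8/6.6)² = 1.326, y* = 12.9601.

x* = 1.326, y* = 12.9601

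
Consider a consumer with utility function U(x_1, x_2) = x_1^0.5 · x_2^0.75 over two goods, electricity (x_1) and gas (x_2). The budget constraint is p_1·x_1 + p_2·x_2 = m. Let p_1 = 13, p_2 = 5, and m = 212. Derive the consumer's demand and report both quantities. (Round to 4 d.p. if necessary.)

x_1* = 6.5231, x_2* = 25.44

Demand: x_1*(p_1,p_2,m) = 0.4·m/p_1 and x_2* = 0.6·m/p_2.
At p_1=13, p_2=5, m=212: x_1* = 0.4·212/13 = 6.5231, x_2* = 25.44.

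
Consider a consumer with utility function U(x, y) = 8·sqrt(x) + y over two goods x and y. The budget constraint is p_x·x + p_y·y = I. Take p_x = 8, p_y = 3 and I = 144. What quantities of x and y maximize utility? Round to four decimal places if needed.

Set MRS = p_x/p_y: 4·x^(−1/2) = p_x/p_y.
Thus x* = (4·p_y/p_x)² — independent of I — with the rest of income spent on y.
Plugging in: x* = (4·3/8)² = 2.25, y* = 42.

x* = 2.25, y* = 42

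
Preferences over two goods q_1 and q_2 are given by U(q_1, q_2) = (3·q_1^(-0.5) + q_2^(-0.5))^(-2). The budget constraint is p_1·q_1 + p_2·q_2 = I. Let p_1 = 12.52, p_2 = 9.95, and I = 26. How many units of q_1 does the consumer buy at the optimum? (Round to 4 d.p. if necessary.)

MU_q_1 ∝ 3·q_1^(-1.5), MU_q_2 ∝ q_2^(-1.5), so MRS = 3·(q_2/q_1)^(1.5) = p_1/p_2.
Hence q_2/q_1 = ((1/3)·p_1/p_2)^(1/(1.5)), i.e. raised to the 2/3 power.
With the ratio pinned down, the budget gives q_1* = I/(p_1 + p_2·(q_2/q_1)) and q_2* = (q_2/q_1)·q_1*.
Numerically q_2/q_1 = 0.560325, so q_1* = 26/(12.52 + 9.95·0.560325) = 1.4368.

q_1* = 1.4368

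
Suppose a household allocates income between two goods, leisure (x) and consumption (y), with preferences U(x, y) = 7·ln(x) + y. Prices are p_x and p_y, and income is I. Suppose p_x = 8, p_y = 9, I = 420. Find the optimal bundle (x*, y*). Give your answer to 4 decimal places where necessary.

x* = 7.875, y* = 39.6667

MU_x = 7/x, MU_y = 1. Tangency: 7/x = p_x/p_y.
So x*(p_x,p_y) = 7·p_y/p_x, independent of income; and y* = (I − 7·p_y)/p_y.
At the given prices: x* = 7·9/8 = 7.875, and y* = 39.6667.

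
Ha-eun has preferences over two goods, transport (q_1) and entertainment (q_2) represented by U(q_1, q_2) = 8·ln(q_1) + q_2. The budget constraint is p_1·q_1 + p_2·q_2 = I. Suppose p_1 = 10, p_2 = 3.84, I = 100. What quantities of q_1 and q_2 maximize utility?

q_1* = 3.072, q_2* = 18.0417

MU_q_1 = 8/q_1, MU_q_2 = 1. Tangency: 8/q_1 = p_1/p_2.
So q_1*(p_1,p_2) = 8·p_2/p_1, independent of income; and q_2* = (I − 8·p_2)/p_2.
At the given prices: q_1* = 8·3.84/10 = 3.072, and q_2* = 18.0417.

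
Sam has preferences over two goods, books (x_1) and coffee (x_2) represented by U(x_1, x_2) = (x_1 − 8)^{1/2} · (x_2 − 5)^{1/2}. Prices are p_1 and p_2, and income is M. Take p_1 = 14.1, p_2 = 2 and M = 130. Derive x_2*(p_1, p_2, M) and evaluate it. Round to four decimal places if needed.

x_2* = 6.8

This is Cobb-Douglas in (x_1−8, x_2−5): tangency gives 0.5·p_2·(x_2−5) = 0.5·p_1·(x_1−8).
Substituting into the budget: x_1* = 8 + 0.5·(M − 8·p_1 − 5·p_2)/p_1, and x_2* = 5 + 0.5·(…)/p_2.
Discretionary income = 130 − 8·14.1 − 5·2 = 7.2; x_2* = 5 + 0.5·7.2/2 = 6.8.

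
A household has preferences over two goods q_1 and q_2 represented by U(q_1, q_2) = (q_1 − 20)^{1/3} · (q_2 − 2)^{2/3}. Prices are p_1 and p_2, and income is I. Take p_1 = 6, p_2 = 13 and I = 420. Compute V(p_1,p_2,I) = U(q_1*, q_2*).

Discretionary income = 420 − 20·6 − 2·13 = 274; q_1* = 20 + 1/3·274/6 = 35.2222; q_2* = 2 + 2/3·274/13 = 16.0513.
Utility at the optimum: U(35.2222, 16.0513) = 14.4312.

V = 14.4312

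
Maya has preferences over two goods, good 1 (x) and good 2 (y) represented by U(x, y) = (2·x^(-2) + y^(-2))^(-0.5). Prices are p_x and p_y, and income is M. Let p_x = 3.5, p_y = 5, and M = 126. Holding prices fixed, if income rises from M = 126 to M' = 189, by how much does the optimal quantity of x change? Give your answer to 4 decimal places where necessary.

MRS = MU_x/MU_y = 2·(y/x)^(3). Set equal to p_x/p_y.
Solve for the ratio: y/x = [(1/2)·p_x/p_y]^(1/3).
Substitute y = (y/x)·x into the budget: x* = M/(p_x + p_y·(y/x)).
Numerically y/x = 0.70473, so x* = 126/(3.5 + 5·0.70473) = 17.9394.
At M' = 189: x* = 26.9091. Change: 26.9091 − 17.9394 = 8.9697.

Δx* = 8.9697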